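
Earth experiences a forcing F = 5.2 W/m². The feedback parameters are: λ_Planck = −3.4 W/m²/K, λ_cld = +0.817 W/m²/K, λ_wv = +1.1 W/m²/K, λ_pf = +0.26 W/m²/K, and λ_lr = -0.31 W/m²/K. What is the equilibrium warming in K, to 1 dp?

3.4 K

Net feedback parameter λ = (−3.4) + (+0.817) + (+1.1) + (+0.26) + (-0.31) = -1.533 W/m²/K.
ΔT = −F/λ = −5.2/(-1.533) = 3.4 K.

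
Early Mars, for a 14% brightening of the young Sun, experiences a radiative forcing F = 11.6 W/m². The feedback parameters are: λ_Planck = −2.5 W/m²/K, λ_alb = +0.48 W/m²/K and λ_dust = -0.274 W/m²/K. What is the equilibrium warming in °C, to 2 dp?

5.06 °C

Net feedback parameter λ = (−2.5) + (+0.48) + (-0.274) = -2.294 W/m²/K.
ΔT = −F/λ = −11.6/(-2.294) = 5.06 °C.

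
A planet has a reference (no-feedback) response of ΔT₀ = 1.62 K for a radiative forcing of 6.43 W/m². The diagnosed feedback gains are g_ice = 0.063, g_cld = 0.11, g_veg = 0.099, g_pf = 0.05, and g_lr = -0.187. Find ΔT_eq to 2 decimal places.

1.87 K

Total gain g = 0.063 + 0.11 + 0.099 + 0.05 − 0.187 = 0.135.
Amplification A = 1/(1 − 0.135) = 1.156.
ΔT = 1.62 × 1.156 = 1.87 K.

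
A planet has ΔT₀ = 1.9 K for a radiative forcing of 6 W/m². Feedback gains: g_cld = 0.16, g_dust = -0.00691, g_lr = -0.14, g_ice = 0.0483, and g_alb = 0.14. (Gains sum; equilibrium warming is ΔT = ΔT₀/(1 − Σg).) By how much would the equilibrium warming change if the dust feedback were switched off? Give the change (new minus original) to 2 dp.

Original: g = 0.20139, ΔT = 1.9/(1−0.20139) = 2.3791 K.
Without dust: g' = 0.2083, ΔT' = 1.9/(1−0.2083) = 2.3999 K.
Change = 2.3999 − 2.3791 = 0.02 K.

0.02 K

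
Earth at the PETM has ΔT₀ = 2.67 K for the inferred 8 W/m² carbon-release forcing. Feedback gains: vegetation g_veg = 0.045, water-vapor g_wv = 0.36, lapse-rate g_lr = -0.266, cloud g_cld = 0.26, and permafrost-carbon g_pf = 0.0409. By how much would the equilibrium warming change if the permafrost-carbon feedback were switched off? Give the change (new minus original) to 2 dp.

-0.32 K

Original: g = 0.4399, ΔT = 2.67/(1−0.4399) = 4.7670 K.
Without permafrost-carbon: g' = 0.399, ΔT' = 2.67/(1−0.399) = 4.4426 K.
Change = 4.4426 − 4.7670 = -0.32 K.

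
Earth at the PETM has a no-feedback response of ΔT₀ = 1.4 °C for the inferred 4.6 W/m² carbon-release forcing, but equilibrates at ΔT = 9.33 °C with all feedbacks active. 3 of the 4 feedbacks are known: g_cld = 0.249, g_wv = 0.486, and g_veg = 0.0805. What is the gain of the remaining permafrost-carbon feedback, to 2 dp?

Amplification A = ΔT/ΔT₀ = 9.33/1.4 = 6.664.
Total gain g = 1 − 1/A = 1 − 1/6.664 = 0.8499.
Known gains sum to 0.249 + 0.486 + 0.0805 = 0.8155.
g_pf = 0.8499 − 0.8155 = 0.03.

0.03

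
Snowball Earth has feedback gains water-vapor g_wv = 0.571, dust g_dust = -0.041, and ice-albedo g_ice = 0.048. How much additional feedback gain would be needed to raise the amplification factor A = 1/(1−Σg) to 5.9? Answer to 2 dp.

0.25

Current total gain = 0.578.
Target gain for A = 5.9: g* = 1 − 1/5.9 = 0.8305.
Additional gain needed = 0.8305 − 0.578 = 0.25.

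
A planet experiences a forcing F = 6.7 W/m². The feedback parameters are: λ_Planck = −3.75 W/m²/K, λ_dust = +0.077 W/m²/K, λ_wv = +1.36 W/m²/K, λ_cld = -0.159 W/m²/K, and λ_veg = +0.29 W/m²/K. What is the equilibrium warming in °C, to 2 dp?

Net feedback parameter λ = (−3.75) + (+0.077) + (+1.36) + (-0.159) + (+0.29) = -2.182 W/m²/K.
ΔT = −F/λ = −6.7/(-2.182) = 3.07 °C.

3.07 °C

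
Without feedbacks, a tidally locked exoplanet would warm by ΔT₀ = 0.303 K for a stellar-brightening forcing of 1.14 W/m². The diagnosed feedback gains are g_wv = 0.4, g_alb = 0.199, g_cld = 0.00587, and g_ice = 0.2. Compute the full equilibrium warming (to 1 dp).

1.6 K

Total gain g = 0.4 + 0.199 + 0.00587 + 0.2 = 0.80487.
Amplification A = 1/(1 − 0.80487) = 5.125.
ΔT = 0.303 × 5.125 = 1.6 K.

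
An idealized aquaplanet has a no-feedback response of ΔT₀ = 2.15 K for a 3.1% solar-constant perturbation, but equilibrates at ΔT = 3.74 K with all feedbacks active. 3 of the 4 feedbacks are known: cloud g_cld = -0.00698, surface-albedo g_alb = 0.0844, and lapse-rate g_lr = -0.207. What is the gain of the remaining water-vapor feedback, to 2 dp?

0.55

Amplification A = ΔT/ΔT₀ = 3.74/2.15 = 1.74.
Total gain g = 1 − 1/A = 1 − 1/1.74 = 0.4253.
Known gains sum to -0.00698 + 0.0844 − 0.207 = -0.12958.
g_wv = 0.4253 + 0.12958 = 0.55.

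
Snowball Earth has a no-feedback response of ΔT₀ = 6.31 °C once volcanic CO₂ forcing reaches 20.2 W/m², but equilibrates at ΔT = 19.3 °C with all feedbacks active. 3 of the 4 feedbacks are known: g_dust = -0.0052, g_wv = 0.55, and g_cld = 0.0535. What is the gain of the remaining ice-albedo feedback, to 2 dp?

Amplification A = ΔT/ΔT₀ = 19.3/6.31 = 3.059.
Total gain g = 1 − 1/A = 1 − 1/3.059 = 0.6731.
Known gains sum to -0.0052 + 0.55 + 0.0535 = 0.5983.
g_ice = 0.6731 − 0.5983 = 0.07.

0.07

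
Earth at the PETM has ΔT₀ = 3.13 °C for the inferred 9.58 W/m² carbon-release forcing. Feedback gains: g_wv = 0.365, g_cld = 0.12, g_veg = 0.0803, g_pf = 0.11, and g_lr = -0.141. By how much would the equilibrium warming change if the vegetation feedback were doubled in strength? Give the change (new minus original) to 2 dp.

Original: g = 0.5343, ΔT = 3.13/(1−0.5343) = 6.7211 °C.
With doubled vegetation: g' = 0.6146, ΔT' = 3.13/(1−0.6146) = 8.1214 °C.
Change = 8.1214 − 6.7211 = 1.40 °C.

1.40 °C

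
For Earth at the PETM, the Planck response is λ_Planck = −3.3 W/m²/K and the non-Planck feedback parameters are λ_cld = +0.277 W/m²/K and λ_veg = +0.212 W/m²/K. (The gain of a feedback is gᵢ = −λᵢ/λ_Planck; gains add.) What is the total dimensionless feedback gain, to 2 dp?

Convert to gains: g_cld = 0.277/3.3 = 0.08394; g_veg = 0.212/3.3 = 0.06424.
Total gain g = 0.14818.

0.15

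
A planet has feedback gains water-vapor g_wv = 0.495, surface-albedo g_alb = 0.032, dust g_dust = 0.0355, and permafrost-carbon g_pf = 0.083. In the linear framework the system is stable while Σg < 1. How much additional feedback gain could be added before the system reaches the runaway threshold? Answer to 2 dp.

0.35

Current total gain = 0.495 + 0.032 + 0.0355 + 0.083 = 0.6455.
Margin to runaway = 1 − 0.6455 = 0.35.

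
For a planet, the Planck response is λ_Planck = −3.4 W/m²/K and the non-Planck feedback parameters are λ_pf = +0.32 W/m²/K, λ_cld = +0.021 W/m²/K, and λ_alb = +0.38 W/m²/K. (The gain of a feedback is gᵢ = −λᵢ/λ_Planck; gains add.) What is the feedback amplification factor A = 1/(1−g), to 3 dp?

Convert to gains: g_pf = 0.32/3.4 = 0.09412; g_cld = 0.021/3.4 = 0.006176; g_alb = 0.38/3.4 = 0.1118.
Total gain g = 0.212096.
A = 1/(1 − 0.212096) = 1.269.

1.269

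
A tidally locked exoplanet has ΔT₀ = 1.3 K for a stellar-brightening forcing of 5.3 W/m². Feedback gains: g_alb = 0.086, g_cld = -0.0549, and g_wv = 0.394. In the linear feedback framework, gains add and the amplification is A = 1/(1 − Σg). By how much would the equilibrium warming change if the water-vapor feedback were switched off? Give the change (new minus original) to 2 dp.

-0.92 K

Original: g = 0.4251, ΔT = 1.3/(1−0.4251) = 2.2613 K.
Without water-vapor: g' = 0.0311, ΔT' = 1.3/(1−0.0311) = 1.3417 K.
Change = 1.3417 − 2.2613 = -0.92 K.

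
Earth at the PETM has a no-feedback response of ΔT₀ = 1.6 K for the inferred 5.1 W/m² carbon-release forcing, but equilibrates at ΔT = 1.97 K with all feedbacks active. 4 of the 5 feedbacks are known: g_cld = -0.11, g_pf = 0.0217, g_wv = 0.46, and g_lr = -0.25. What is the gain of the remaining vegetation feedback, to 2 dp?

0.07

Amplification A = ΔT/ΔT₀ = 1.97/1.6 = 1.231.
Total gain g = 1 − 1/A = 1 − 1/1.231 = 0.1877.
Known gains sum to -0.11 + 0.0217 + 0.46 − 0.25 = 0.1217.
g_veg = 0.1877 − 0.1217 = 0.07.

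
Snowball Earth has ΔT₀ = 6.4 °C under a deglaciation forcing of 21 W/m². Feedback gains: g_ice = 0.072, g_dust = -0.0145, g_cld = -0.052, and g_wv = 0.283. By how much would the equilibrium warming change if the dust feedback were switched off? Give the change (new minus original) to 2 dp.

0.19 °C

Original: g = 0.2885, ΔT = 6.4/(1−0.2885) = 8.9951 °C.
Without dust: g' = 0.303, ΔT' = 6.4/(1−0.303) = 9.1822 °C.
Change = 9.1822 − 8.9951 = 0.19 °C.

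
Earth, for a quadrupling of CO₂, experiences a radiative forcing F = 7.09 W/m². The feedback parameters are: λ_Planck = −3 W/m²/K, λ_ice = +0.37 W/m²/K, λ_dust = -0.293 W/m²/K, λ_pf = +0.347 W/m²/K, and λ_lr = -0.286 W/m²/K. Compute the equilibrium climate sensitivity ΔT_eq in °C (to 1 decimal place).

Net feedback parameter λ = (−3) + (+0.37) + (-0.293) + (+0.347) + (-0.286) = -2.862 W/m²/K.
ΔT = −F/λ = −7.09/(-2.862) = 2.5 °C.

2.5 °C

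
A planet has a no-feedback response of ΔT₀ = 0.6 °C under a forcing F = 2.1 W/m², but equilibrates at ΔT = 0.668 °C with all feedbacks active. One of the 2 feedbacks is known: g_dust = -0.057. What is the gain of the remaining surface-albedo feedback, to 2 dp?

0.16

Amplification A = ΔT/ΔT₀ = 0.668/0.6 = 1.113.
Total gain g = 1 − 1/A = 1 − 1/1.113 = 0.1015.
The known gain is -0.057.
g_alb = 0.1015 + 0.057 = 0.16.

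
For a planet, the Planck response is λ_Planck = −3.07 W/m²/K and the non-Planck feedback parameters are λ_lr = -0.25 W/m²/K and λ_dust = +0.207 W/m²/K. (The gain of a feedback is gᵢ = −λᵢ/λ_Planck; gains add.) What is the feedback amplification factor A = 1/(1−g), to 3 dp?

Convert to gains: g_lr = -0.25/3.07 = -0.08143; g_dust = 0.207/3.07 = 0.06743.
Total gain g = -0.014.
A = 1/(1 + 0.014) = 0.986.

0.986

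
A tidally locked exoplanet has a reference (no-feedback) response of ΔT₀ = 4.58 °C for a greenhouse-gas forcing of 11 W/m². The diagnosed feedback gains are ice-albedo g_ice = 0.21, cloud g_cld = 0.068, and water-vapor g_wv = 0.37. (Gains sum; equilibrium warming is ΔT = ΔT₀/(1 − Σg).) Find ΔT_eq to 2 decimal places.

13.01 °C

Total gain g = 0.21 + 0.068 + 0.37 = 0.648.
Amplification A = 1/(1 − 0.648) = 2.841.
ΔT = 4.58 × 2.841 = 13.01 °C.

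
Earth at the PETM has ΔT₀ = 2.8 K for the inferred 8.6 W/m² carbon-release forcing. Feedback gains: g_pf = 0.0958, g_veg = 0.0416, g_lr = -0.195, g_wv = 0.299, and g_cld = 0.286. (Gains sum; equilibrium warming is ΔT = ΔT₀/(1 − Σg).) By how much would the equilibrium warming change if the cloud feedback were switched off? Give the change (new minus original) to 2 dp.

Original: g = 0.5274, ΔT = 2.8/(1−0.5274) = 5.9247 K.
Without cloud: g' = 0.2414, ΔT' = 2.8/(1−0.2414) = 3.6910 K.
Change = 3.6910 − 5.9247 = -2.23 K.

-2.23 K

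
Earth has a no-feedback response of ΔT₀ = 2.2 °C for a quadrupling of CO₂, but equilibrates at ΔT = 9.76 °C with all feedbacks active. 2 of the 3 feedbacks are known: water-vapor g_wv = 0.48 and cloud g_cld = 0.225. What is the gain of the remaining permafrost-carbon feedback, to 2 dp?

Amplification A = ΔT/ΔT₀ = 9.76/2.2 = 4.436.
Total gain g = 1 − 1/A = 1 − 1/4.436 = 0.7746.
Known gains sum to 0.48 + 0.225 = 0.705.
g_pf = 0.7746 − 0.705 = 0.07.

0.07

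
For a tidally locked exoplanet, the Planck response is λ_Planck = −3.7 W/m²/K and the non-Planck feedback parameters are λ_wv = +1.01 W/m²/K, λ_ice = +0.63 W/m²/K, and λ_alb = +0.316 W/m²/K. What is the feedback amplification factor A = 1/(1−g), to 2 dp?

2.12

Convert to gains: g_wv = 1.01/3.7 = 0.273; g_ice = 0.63/3.7 = 0.1703; g_alb = 0.316/3.7 = 0.08541.
Total gain g = 0.52871.
A = 1/(1 − 0.52871) = 2.12.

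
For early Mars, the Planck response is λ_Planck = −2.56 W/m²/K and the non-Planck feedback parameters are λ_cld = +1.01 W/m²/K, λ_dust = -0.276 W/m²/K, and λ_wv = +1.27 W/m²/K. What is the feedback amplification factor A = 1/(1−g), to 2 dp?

Convert to gains: g_cld = 1.01/2.56 = 0.3945; g_dust = -0.276/2.56 = -0.1078; g_wv = 1.27/2.56 = 0.4961.
Total gain g = 0.7828.
A = 1/(1 − 0.7828) = 4.60.

4.60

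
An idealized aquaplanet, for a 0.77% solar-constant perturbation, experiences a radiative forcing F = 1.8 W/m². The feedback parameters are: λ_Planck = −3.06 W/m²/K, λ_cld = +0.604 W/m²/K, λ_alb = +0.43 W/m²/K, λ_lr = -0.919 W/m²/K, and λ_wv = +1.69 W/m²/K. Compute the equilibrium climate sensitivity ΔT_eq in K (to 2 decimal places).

Net feedback parameter λ = (−3.06) + (+0.604) + (+0.43) + (-0.919) + (+1.69) = -1.255 W/m²/K.
ΔT = −F/λ = −1.8/(-1.255) = 1.43 K.

1.43 K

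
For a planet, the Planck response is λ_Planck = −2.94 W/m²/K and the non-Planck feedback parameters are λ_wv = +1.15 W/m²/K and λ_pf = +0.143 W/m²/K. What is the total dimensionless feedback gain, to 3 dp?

Convert to gains: g_wv = 1.15/2.94 = 0.3912; g_pf = 0.143/2.94 = 0.04864.
Total gain g = 0.43984.

0.440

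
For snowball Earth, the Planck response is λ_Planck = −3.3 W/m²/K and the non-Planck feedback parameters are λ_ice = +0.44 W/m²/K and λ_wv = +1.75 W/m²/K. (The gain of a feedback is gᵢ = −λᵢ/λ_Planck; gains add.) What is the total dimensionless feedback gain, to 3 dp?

Convert to gains: g_ice = 0.44/3.3 = 0.1333; g_wv = 1.75/3.3 = 0.5303.
Total gain g = 0.6636.

0.664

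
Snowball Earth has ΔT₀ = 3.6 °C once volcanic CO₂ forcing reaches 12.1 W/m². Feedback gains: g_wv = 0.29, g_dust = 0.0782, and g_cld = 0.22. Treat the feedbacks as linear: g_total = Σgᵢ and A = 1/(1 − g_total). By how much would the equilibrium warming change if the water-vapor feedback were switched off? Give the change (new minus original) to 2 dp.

Original: g = 0.5882, ΔT = 3.6/(1−0.5882) = 8.7421 °C.
Without water-vapor: g' = 0.2982, ΔT' = 3.6/(1−0.2982) = 5.1297 °C.
Change = 5.1297 − 8.7421 = -3.61 °C.

-3.61 °C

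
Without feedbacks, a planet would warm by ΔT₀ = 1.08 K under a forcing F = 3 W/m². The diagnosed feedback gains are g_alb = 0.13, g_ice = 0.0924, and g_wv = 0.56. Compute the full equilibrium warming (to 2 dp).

Total gain g = 0.13 + 0.0924 + 0.56 = 0.7824.
Amplification A = 1/(1 − 0.7824) = 4.596.
ΔT = 1.08 × 4.596 = 4.96 K.

4.96 K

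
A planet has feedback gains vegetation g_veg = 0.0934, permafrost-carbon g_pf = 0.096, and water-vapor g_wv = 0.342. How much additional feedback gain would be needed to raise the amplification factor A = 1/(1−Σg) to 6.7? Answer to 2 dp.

Current total gain = 0.5314.
Target gain for A = 6.7: g* = 1 − 1/6.7 = 0.8507.
Additional gain needed = 0.8507 − 0.5314 = 0.32.

0.32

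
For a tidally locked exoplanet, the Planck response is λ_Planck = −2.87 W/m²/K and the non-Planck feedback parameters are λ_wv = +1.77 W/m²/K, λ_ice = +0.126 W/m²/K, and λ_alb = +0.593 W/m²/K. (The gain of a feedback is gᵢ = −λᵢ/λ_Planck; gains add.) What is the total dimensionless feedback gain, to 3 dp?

0.867

Convert to gains: g_wv = 1.77/2.87 = 0.6167; g_ice = 0.126/2.87 = 0.0439; g_alb = 0.593/2.87 = 0.2066.
Total gain g = 0.8672.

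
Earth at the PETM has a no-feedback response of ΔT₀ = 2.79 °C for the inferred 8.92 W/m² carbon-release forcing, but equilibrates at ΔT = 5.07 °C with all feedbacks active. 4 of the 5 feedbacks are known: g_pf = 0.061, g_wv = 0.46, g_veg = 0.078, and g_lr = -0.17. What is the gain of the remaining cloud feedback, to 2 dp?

Amplification A = ΔT/ΔT₀ = 5.07/2.79 = 1.817.
Total gain g = 1 − 1/A = 1 − 1/1.817 = 0.4496.
Known gains sum to 0.061 + 0.46 + 0.078 − 0.17 = 0.429.
g_cld = 0.4496 − 0.429 = 0.02.

0.02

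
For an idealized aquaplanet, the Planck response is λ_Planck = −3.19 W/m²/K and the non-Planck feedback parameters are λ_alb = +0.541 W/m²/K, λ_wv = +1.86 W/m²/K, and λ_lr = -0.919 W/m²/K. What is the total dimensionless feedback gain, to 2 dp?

0.46

Convert to gains: g_alb = 0.541/3.19 = 0.1696; g_wv = 1.86/3.19 = 0.5831; g_lr = -0.919/3.19 = -0.2881.
Total gain g = 0.4646.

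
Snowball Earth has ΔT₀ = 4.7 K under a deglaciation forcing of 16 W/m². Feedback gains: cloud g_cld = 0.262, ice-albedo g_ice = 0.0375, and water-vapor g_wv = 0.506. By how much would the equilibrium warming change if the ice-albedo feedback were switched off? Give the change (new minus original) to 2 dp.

Original: g = 0.8055, ΔT = 4.7/(1−0.8055) = 24.1645 K.
Without ice-albedo: g' = 0.768, ΔT' = 4.7/(1−0.768) = 20.2586 K.
Change = 20.2586 − 24.1645 = -3.91 K.

-3.91 K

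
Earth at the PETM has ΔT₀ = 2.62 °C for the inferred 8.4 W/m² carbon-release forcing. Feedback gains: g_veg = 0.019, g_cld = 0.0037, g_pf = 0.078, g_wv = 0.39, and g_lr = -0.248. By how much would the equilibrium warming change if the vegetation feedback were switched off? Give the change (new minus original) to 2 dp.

Original: g = 0.2427, ΔT = 2.62/(1−0.2427) = 3.4597 °C.
Without vegetation: g' = 0.2237, ΔT' = 2.62/(1−0.2237) = 3.3750 °C.
Change = 3.3750 − 3.4597 = -0.08 °C.

-0.08 °C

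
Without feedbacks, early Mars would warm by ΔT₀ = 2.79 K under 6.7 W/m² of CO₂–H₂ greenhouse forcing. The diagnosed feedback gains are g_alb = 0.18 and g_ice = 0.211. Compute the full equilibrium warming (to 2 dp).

4.58 K

Total gain g = 0.18 + 0.211 = 0.391.
Amplification A = 1/(1 − 0.391) = 1.642.
ΔT = 2.79 × 1.642 = 4.58 K.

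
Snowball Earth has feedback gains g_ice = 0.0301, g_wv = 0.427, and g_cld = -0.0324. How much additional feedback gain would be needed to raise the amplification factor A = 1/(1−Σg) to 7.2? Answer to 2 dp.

0.44

Current total gain = 0.4247.
Target gain for A = 7.2: g* = 1 − 1/7.2 = 0.8611.
Additional gain needed = 0.8611 − 0.4247 = 0.44.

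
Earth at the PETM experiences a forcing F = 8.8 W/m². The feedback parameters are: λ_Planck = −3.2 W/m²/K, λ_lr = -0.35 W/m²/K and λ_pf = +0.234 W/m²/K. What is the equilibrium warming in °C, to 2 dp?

Net feedback parameter λ = (−3.2) + (-0.35) + (+0.234) = -3.316 W/m²/K.
ΔT = −F/λ = −8.8/(-3.316) = 2.65 °C.

2.65 °C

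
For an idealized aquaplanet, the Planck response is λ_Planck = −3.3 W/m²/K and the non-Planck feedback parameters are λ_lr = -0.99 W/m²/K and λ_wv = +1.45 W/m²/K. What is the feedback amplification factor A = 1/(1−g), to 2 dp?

1.16

Convert to gains: g_lr = -0.99/3.3 = -0.3; g_wv = 1.45/3.3 = 0.4394.
Total gain g = 0.1394.
A = 1/(1 − 0.1394) = 1.16.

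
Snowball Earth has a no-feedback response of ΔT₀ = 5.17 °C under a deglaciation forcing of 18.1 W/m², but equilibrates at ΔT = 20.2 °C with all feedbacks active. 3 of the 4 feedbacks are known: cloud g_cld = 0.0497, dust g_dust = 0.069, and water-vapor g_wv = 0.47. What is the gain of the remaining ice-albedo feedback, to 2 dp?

Amplification A = ΔT/ΔT₀ = 20.2/5.17 = 3.907.
Total gain g = 1 − 1/A = 1 − 1/3.907 = 0.744.
Known gains sum to 0.0497 + 0.069 + 0.47 = 0.5887.
g_ice = 0.744 − 0.5887 = 0.16.

0.16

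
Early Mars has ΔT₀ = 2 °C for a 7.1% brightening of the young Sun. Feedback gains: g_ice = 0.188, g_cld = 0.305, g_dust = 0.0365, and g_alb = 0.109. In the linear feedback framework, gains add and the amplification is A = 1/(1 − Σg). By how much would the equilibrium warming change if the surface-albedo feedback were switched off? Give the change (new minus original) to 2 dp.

Original: g = 0.6385, ΔT = 2/(1−0.6385) = 5.5325 °C.
Without surface-albedo: g' = 0.5295, ΔT' = 2/(1−0.5295) = 4.2508 °C.
Change = 4.2508 − 5.5325 = -1.28 °C.

-1.28 °C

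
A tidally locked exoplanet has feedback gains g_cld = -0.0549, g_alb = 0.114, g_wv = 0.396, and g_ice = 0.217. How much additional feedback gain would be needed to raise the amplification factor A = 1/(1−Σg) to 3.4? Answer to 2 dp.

Current total gain = 0.6721.
Target gain for A = 3.4: g* = 1 − 1/3.4 = 0.7059.
Additional gain needed = 0.7059 − 0.6721 = 0.03.

0.03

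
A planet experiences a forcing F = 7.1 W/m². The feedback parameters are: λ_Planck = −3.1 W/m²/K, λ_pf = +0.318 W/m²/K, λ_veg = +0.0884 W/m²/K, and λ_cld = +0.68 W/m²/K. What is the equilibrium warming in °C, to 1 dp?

Net feedback parameter λ = (−3.1) + (+0.318) + (+0.0884) + (+0.68) = -2.0136 W/m²/K.
ΔT = −F/λ = −7.1/(-2.0136) = 3.5 °C.

3.5 °C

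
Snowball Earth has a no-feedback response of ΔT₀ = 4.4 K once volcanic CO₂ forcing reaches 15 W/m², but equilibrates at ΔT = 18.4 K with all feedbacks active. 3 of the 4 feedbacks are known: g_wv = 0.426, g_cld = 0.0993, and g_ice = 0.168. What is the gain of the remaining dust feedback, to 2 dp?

0.07

Amplification A = ΔT/ΔT₀ = 18.4/4.4 = 4.182.
Total gain g = 1 − 1/A = 1 − 1/4.182 = 0.7609.
Known gains sum to 0.426 + 0.0993 + 0.168 = 0.6933.
g_dust = 0.7609 − 0.6933 = 0.07.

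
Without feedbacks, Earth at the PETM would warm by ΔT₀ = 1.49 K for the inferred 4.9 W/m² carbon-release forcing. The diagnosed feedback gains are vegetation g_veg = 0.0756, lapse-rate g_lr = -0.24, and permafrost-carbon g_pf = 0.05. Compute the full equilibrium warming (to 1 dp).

1.3 K

Total gain g = 0.0756 − 0.24 + 0.05 = -0.1144.
Amplification A = 1/(1 + 0.1144) = 0.8973.
ΔT = 1.49 × 0.8973 = 1.3 K.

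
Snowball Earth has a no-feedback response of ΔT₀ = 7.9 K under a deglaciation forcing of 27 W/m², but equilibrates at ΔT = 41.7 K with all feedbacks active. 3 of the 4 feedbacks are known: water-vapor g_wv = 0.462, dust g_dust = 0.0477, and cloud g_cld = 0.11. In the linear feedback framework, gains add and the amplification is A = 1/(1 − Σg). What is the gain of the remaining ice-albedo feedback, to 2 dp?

Amplification A = ΔT/ΔT₀ = 41.7/7.9 = 5.278.
Total gain g = 1 − 1/A = 1 − 1/5.278 = 0.8105.
Known gains sum to 0.462 + 0.0477 + 0.11 = 0.6197.
g_ice = 0.8105 − 0.6197 = 0.19.

0.19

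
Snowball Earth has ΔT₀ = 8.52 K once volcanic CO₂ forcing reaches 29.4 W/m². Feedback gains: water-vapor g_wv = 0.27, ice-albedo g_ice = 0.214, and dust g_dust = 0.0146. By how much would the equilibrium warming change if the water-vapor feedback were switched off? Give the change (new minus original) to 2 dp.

-5.95 K

Original: g = 0.4986, ΔT = 8.52/(1−0.4986) = 16.9924 K.
Without water-vapor: g' = 0.2286, ΔT' = 8.52/(1−0.2286) = 11.0449 K.
Change = 11.0449 − 16.9924 = -5.95 K.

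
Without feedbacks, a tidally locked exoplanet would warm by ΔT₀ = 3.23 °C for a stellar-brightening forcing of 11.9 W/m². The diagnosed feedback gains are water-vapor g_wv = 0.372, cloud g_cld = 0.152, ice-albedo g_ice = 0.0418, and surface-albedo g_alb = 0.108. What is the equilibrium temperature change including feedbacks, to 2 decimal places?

Total gain g = 0.372 + 0.152 + 0.0418 + 0.108 = 0.6738.
Amplification A = 1/(1 − 0.6738) = 3.066.
ΔT = 3.23 × 3.066 = 9.90 °C.

9.90 °C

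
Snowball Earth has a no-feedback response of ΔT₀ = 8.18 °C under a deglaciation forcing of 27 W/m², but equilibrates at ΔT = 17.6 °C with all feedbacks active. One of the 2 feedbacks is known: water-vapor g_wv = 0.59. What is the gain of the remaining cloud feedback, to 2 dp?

-0.05

Amplification A = ΔT/ΔT₀ = 17.6/8.18 = 2.152.
Total gain g = 1 − 1/A = 1 − 1/2.152 = 0.5353.
The known gain is 0.59.
g_cld = 0.5353 − 0.59 = -0.05.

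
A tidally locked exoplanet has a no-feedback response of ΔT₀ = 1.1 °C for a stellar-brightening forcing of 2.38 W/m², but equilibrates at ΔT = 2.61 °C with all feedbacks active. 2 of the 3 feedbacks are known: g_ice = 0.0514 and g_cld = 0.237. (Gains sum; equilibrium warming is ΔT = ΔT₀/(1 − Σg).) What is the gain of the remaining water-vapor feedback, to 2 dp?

Amplification A = ΔT/ΔT₀ = 2.61/1.1 = 2.373.
Total gain g = 1 − 1/A = 1 − 1/2.373 = 0.5786.
Known gains sum to 0.0514 + 0.237 = 0.2884.
g_wv = 0.5786 − 0.2884 = 0.29.

0.29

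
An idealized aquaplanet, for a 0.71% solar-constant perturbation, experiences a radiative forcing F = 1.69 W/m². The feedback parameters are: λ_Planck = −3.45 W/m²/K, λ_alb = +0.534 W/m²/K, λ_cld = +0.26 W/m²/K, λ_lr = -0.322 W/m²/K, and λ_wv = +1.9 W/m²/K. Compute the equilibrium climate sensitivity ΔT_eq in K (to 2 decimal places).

Net feedback parameter λ = (−3.45) + (+0.534) + (+0.26) + (-0.322) + (+1.9) = -1.078 W/m²/K.
ΔT = −F/λ = −1.69/(-1.078) = 1.57 K.

1.57 K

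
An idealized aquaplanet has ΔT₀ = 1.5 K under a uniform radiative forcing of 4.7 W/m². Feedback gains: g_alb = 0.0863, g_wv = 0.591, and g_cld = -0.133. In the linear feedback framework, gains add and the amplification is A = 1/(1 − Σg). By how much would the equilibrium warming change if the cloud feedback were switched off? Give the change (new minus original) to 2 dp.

1.36 K

Original: g = 0.5443, ΔT = 1.5/(1−0.5443) = 3.2916 K.
Without cloud: g' = 0.6773, ΔT' = 1.5/(1−0.6773) = 4.6483 K.
Change = 4.6483 − 3.2916 = 1.36 K.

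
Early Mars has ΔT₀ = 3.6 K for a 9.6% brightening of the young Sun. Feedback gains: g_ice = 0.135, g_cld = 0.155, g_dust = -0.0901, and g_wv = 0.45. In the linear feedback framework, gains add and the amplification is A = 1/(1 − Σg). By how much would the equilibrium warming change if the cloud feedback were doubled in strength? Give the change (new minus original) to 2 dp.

8.17 K

Original: g = 0.6499, ΔT = 3.6/(1−0.6499) = 10.2828 K.
With doubled cloud: g' = 0.8049, ΔT' = 3.6/(1−0.8049) = 18.4521 K.
Change = 18.4521 − 10.2828 = 8.17 K.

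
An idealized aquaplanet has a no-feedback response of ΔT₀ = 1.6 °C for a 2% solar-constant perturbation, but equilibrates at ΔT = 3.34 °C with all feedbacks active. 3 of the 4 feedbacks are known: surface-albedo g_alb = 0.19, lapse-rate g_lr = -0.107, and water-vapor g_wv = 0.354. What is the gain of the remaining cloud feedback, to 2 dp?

0.08

Amplification A = ΔT/ΔT₀ = 3.34/1.6 = 2.087.
Total gain g = 1 − 1/A = 1 − 1/2.087 = 0.5208.
Known gains sum to 0.19 − 0.107 + 0.354 = 0.437.
g_cld = 0.5208 − 0.437 = 0.08.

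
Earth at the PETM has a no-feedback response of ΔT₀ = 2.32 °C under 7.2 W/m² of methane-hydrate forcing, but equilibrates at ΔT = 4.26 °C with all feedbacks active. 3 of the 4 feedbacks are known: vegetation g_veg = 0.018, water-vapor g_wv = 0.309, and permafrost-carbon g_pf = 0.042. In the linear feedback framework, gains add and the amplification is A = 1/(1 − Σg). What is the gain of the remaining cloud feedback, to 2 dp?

Amplification A = ΔT/ΔT₀ = 4.26/2.32 = 1.836.
Total gain g = 1 − 1/A = 1 − 1/1.836 = 0.4553.
Known gains sum to 0.018 + 0.309 + 0.042 = 0.369.
g_cld = 0.4553 − 0.369 = 0.09.

0.09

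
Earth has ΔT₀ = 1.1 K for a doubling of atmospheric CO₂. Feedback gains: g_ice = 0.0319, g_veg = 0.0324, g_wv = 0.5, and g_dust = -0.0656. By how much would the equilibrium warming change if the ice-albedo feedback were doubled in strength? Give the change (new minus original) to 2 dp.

0.15 K

Original: g = 0.4987, ΔT = 1.1/(1−0.4987) = 2.1943 K.
With doubled ice-albedo: g' = 0.5306, ΔT' = 1.1/(1−0.5306) = 2.3434 K.
Change = 2.3434 − 2.1943 = 0.15 K.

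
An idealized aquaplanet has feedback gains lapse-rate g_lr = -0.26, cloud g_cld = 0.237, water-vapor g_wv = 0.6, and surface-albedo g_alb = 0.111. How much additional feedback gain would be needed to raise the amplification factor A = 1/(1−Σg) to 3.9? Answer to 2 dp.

Current total gain = 0.688.
Target gain for A = 3.9: g* = 1 − 1/3.9 = 0.7436.
Additional gain needed = 0.7436 − 0.688 = 0.06.

0.06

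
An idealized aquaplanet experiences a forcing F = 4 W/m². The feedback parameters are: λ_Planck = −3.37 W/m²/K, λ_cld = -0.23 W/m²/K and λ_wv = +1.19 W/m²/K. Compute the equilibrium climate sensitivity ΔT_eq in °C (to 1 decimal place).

Net feedback parameter λ = (−3.37) + (-0.23) + (+1.19) = -2.41 W/m²/K.
ΔT = −F/λ = −4/(-2.41) = 1.7 °C.

1.7 °C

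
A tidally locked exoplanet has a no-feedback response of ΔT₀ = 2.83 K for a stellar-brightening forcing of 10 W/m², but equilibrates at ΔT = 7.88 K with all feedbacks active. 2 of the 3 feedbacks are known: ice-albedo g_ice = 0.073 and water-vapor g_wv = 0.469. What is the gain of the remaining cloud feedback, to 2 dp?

Amplification A = ΔT/ΔT₀ = 7.88/2.83 = 2.784.
Total gain g = 1 − 1/A = 1 − 1/2.784 = 0.6408.
Known gains sum to 0.073 + 0.469 = 0.542.
g_cld = 0.6408 − 0.542 = 0.10.

0.10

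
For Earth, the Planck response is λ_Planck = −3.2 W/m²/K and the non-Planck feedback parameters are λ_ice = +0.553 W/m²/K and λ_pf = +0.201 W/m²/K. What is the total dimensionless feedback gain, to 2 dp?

0.24

Convert to gains: g_ice = 0.553/3.2 = 0.1728; g_pf = 0.201/3.2 = 0.06281.
Total gain g = 0.23561.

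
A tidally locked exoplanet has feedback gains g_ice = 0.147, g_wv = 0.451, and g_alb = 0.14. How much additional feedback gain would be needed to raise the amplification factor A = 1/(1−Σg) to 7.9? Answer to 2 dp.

0.14

Current total gain = 0.738.
Target gain for A = 7.9: g* = 1 − 1/7.9 = 0.8734.
Additional gain needed = 0.8734 − 0.738 = 0.14.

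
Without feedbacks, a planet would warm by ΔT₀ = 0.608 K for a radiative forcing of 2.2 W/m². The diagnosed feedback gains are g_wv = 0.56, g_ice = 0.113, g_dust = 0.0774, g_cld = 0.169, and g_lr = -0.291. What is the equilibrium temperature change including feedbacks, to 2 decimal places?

Total gain g = 0.56 + 0.113 + 0.0774 + 0.169 − 0.291 = 0.6284.
Amplification A = 1/(1 − 0.6284) = 2.691.
ΔT = 0.608 × 2.691 = 1.64 K.

1.64 K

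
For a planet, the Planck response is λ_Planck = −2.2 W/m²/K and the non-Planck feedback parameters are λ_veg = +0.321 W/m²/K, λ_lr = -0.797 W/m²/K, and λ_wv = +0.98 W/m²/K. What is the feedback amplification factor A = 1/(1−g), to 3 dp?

1.297

Convert to gains: g_veg = 0.321/2.2 = 0.1459; g_lr = -0.797/2.2 = -0.3623; g_wv = 0.98/2.2 = 0.4455.
Total gain g = 0.2291.
A = 1/(1 − 0.2291) = 1.297.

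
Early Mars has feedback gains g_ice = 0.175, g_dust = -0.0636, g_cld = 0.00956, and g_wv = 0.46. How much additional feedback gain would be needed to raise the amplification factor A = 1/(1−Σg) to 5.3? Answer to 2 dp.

Current total gain = 0.58096.
Target gain for A = 5.3: g* = 1 − 1/5.3 = 0.8113.
Additional gain needed = 0.8113 − 0.58096 = 0.23.

0.23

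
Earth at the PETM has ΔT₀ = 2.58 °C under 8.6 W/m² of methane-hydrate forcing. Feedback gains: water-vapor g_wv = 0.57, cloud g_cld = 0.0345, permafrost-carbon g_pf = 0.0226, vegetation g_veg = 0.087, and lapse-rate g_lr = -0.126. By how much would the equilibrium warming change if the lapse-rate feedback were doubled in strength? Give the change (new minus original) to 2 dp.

Original: g = 0.5881, ΔT = 2.58/(1−0.5881) = 6.2637 °C.
With doubled lapse-rate: g' = 0.4621, ΔT' = 2.58/(1−0.4621) = 4.7964 °C.
Change = 4.7964 − 6.2637 = -1.47 °C.

-1.47 °C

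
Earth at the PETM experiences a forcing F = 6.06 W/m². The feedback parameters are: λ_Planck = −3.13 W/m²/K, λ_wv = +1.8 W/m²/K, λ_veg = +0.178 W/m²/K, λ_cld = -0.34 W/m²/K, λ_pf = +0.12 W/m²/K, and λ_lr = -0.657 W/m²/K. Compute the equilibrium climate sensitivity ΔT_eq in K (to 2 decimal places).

Net feedback parameter λ = (−3.13) + (+1.8) + (+0.178) + (-0.34) + (+0.12) + (-0.657) = -2.029 W/m²/K.
ΔT = −F/λ = −6.06/(-2.029) = 2.99 K.

2.99 K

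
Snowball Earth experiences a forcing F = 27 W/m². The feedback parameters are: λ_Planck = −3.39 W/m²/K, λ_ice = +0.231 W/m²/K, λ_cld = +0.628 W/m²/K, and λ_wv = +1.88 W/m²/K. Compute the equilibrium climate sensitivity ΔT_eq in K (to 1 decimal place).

Net feedback parameter λ = (−3.39) + (+0.231) + (+0.628) + (+1.88) = -0.651 W/m²/K.
ΔT = −F/λ = −27/(-0.651) = 41.5 K.

41.5 K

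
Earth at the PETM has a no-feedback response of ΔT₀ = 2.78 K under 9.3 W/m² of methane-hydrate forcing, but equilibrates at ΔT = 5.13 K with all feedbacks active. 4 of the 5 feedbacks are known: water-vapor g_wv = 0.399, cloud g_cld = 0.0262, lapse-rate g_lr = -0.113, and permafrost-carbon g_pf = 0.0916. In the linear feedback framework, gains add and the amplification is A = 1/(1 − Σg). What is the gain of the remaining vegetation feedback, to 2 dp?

Amplification A = ΔT/ΔT₀ = 5.13/2.78 = 1.845.
Total gain g = 1 − 1/A = 1 − 1/1.845 = 0.458.
Known gains sum to 0.399 + 0.0262 − 0.113 + 0.0916 = 0.4038.
g_veg = 0.458 − 0.4038 = 0.05.

0.05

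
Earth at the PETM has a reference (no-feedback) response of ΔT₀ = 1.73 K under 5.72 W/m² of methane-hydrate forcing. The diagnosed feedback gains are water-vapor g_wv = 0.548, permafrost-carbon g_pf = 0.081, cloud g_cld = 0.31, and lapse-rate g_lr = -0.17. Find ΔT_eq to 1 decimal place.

7.5 K

Total gain g = 0.548 + 0.081 + 0.31 − 0.17 = 0.769.
Amplification A = 1/(1 − 0.769) = 4.329.
ΔT = 1.73 × 4.329 = 7.5 K.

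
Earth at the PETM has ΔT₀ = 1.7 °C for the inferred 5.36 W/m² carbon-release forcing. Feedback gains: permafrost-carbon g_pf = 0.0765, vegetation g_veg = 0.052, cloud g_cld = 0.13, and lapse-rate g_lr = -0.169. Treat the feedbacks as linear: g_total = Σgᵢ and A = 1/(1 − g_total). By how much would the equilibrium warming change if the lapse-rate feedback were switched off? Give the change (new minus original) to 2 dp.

0.43 °C

Original: g = 0.0895, ΔT = 1.7/(1−0.0895) = 1.8671 °C.
Without lapse-rate: g' = 0.2585, ΔT' = 1.7/(1−0.2585) = 2.2927 °C.
Change = 2.2927 − 1.8671 = 0.43 °C.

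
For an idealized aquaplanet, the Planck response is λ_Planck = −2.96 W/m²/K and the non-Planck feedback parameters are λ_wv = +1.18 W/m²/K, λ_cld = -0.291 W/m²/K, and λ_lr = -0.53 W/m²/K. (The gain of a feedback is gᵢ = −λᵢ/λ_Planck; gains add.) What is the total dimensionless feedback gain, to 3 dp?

Convert to gains: g_wv = 1.18/2.96 = 0.3986; g_cld = -0.291/2.96 = -0.09831; g_lr = -0.53/2.96 = -0.1791.
Total gain g = 0.12119.

0.121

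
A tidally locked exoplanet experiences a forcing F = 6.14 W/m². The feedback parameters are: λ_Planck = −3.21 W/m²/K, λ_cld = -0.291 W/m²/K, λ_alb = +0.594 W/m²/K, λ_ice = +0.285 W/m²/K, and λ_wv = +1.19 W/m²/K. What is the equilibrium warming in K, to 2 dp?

Net feedback parameter λ = (−3.21) + (-0.291) + (+0.594) + (+0.285) + (+1.19) = -1.432 W/m²/K.
ΔT = −F/λ = −6.14/(-1.432) = 4.29 K.

4.29 K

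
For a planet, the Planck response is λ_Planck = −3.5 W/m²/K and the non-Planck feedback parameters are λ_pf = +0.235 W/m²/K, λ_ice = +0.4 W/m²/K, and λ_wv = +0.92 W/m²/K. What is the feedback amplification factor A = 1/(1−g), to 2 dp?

1.80

Convert to gains: g_pf = 0.235/3.5 = 0.06714; g_ice = 0.4/3.5 = 0.1143; g_wv = 0.92/3.5 = 0.2629.
Total gain g = 0.44434.
A = 1/(1 − 0.44434) = 1.80.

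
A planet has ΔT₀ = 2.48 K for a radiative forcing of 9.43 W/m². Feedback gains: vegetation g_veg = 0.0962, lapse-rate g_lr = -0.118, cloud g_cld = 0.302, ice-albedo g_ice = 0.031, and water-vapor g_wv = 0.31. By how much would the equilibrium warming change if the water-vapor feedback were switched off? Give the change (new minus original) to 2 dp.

-2.95 K

Original: g = 0.6212, ΔT = 2.48/(1−0.6212) = 6.5470 K.
Without water-vapor: g' = 0.3112, ΔT' = 2.48/(1−0.3112) = 3.6005 K.
Change = 3.6005 − 6.5470 = -2.95 K.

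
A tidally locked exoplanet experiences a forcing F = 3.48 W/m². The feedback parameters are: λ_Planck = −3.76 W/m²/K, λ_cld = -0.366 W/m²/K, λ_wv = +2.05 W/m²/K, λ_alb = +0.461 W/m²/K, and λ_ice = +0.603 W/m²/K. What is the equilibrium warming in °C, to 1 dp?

3.4 °C

Net feedback parameter λ = (−3.76) + (-0.366) + (+2.05) + (+0.461) + (+0.603) = -1.012 W/m²/K.
ΔT = −F/λ = −3.48/(-1.012) = 3.4 °C.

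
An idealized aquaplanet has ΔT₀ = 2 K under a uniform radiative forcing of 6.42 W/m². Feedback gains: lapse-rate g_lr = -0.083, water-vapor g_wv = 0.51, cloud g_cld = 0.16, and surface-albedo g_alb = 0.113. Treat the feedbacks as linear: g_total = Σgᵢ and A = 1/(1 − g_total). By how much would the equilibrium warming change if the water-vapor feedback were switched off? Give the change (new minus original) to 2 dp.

Original: g = 0.7, ΔT = 2/(1−0.7) = 6.6667 K.
Without water-vapor: g' = 0.19, ΔT' = 2/(1−0.19) = 2.4691 K.
Change = 2.4691 − 6.6667 = -4.20 K.

-4.20 K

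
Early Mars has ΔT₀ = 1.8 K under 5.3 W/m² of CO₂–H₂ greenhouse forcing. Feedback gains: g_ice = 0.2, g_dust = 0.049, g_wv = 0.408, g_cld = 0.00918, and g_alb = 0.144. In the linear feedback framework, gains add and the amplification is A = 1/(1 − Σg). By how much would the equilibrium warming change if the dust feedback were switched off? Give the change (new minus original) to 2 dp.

-1.95 K

Original: g = 0.81018, ΔT = 1.8/(1−0.81018) = 9.4827 K.
Without dust: g' = 0.76118, ΔT' = 1.8/(1−0.76118) = 7.5371 K.
Change = 7.5371 − 9.4827 = -1.95 K.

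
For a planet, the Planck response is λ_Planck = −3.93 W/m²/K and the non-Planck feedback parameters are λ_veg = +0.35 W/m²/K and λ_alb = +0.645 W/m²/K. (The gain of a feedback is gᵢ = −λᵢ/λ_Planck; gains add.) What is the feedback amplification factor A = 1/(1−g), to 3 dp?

Convert to gains: g_veg = 0.35/3.93 = 0.08906; g_alb = 0.645/3.93 = 0.1641.
Total gain g = 0.25316.
A = 1/(1 − 0.25316) = 1.339.

1.339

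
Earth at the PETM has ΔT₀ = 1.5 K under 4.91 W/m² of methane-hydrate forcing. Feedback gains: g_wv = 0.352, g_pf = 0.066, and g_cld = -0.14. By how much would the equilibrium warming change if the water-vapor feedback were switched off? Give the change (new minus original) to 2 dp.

Original: g = 0.278, ΔT = 1.5/(1−0.278) = 2.0776 K.
Without water-vapor: g' = -0.074, ΔT' = 1.5/(1+0.074) = 1.3966 K.
Change = 1.3966 − 2.0776 = -0.68 K.

-0.68 K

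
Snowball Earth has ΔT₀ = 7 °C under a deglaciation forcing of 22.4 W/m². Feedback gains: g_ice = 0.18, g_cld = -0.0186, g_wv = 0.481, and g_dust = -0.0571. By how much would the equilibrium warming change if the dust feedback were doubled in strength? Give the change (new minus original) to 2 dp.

-2.04 °C

Original: g = 0.5853, ΔT = 7/(1−0.5853) = 16.8797 °C.
With doubled dust: g' = 0.5282, ΔT' = 7/(1−0.5282) = 14.8368 °C.
Change = 14.8368 − 16.8797 = -2.04 °C.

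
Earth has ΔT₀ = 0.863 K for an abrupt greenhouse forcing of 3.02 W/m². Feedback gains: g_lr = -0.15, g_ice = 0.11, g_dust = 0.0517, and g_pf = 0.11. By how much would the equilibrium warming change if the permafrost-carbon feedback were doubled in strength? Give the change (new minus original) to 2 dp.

0.14 K

Original: g = 0.1217, ΔT = 0.863/(1−0.1217) = 0.9826 K.
With doubled permafrost-carbon: g' = 0.2317, ΔT' = 0.863/(1−0.2317) = 1.1233 K.
Change = 1.1233 − 0.9826 = 0.14 K.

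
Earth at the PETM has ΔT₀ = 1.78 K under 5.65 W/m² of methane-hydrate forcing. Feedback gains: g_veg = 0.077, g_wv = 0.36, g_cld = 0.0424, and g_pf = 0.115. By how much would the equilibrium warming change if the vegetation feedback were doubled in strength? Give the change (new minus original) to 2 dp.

1.03 K

Original: g = 0.5944, ΔT = 1.78/(1−0.5944) = 4.3886 K.
With doubled vegetation: g' = 0.6714, ΔT' = 1.78/(1−0.6714) = 5.4169 K.
Change = 5.4169 − 4.3886 = 1.03 K.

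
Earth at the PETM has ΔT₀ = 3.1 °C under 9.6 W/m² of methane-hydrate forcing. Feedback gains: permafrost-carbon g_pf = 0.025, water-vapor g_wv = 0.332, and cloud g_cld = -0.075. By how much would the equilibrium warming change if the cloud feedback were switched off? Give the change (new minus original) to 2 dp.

0.50 °C

Original: g = 0.282, ΔT = 3.1/(1−0.282) = 4.3175 °C.
Without cloud: g' = 0.357, ΔT' = 3.1/(1−0.357) = 4.8212 °C.
Change = 4.8212 − 4.3175 = 0.50 °C.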